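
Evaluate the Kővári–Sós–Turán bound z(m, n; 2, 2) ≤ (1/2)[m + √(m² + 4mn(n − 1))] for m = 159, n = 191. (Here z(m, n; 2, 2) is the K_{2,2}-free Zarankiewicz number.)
z(159, 191; 2, 2) ≤ (1/2)[159 + √(159² + 4·159·191·190)] = (1/2)[159 + √23105721] = 2482.9205

Kővári–Sós–Turán: let r_1, ..., r_159 be the row sums and z = Σ r_i the total number of 1s. Each pair of columns can share at most one row with both entries 1 (else a 2×2 all-ones block appears), so Σ_i C(r_i, 2) ≤ C(191, 2) = 18145. By convexity Σ_i C(r_i, 2) ≥ 159·C(z/159, 2) = z(z − 159)/(2·159), giving z² − 159z − 159·191·190 ≤ 0 and hence z ≤ (1/2)[159 + √(25281 + 4·5770110)] = (1/2)[159 + √23105721] ≈ (1/2)(159 + 4806.8411) = 2482.9205.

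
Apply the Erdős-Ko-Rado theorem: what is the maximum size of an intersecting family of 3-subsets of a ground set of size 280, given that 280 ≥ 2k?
max |F| = C(279, 2) = 38781

The Erdős-Ko-Rado theorem states: for n ≥ 2k, an intersecting family of k-subsets of an n-element set has size at most C(n − 1, k − 1), with equality for 'star' families {A ⊆ [n] : |A| = k, i ∈ A} (fix an element i). For n = 280, k = 3: C(279, 2) = 38781.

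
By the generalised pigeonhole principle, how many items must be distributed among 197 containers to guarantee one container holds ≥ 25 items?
n = (25 − 1)·197 + 1 = 4729

By the generalised pigeonhole principle, to guarantee some box contains ≥ r objects we need more than (r − 1) · k objects total. Threshold: n = (r − 1) · k + 1. With r = 25 and k = 197: n = 24 · 197 + 1 = 4728 + 1 = 4729. For n = 4728 = 24 · 197, we can put exactly 24 objects in every box, avoiding 25 in any single one — so 4729 is tight.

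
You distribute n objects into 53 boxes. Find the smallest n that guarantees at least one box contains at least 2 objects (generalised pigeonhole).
n = (2 − 1)·53 + 1 = 54

By the generalised pigeonhole principle, to guarantee some box contains ≥ r objects we need more than (r − 1) · k objects total. Threshold: n = (r − 1) · k + 1. With r = 2 and k = 53: n = 1 · 53 + 1 = 53 + 1 = 54. For n = 53 = 1 · 53, we can put exactly 1 objects in every box, avoiding 2 in any single one — so 54 is tight.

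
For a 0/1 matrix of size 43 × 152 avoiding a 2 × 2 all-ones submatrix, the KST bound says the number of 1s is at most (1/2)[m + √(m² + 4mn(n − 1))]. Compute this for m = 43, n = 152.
z(43, 152; 2, 2) ≤ (1/2)[43 + √(43² + 4·43·152·151)] = (1/2)[43 + √3949593] = 1015.1791

Kővári–Sós–Turán: let r_1, ..., r_43 be the row sums and z = Σ r_i the total number of 1s. Each pair of columns can share at most one row with both entries 1 (else a 2×2 all-ones block appears), so Σ_i C(r_i, 2) ≤ C(152, 2) = 11476. By convexity Σ_i C(r_i, 2) ≥ 43·C(z/43, 2) = z(z − 43)/(2·43), giving z² − 43z − 43·152·151 ≤ 0 and hence z ≤ (1/2)[43 + √(1849 + 4·986936)] = (1/2)[43 + √3949593] ≈ (1/2)(43 + 1987.3583) = 1015.1791.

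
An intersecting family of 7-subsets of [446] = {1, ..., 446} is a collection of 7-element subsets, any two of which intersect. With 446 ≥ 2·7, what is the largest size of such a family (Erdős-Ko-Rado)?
max |F| = C(445, 6) = 10426240684860

The Erdős-Ko-Rado theorem states: for n ≥ 2k, an intersecting family of k-subsets of an n-element set has size at most C(n − 1, k − 1), with equality for 'star' families {A ⊆ [n] : |A| = k, i ∈ A} (fix an element i). For n = 446, k = 7: C(445, 6) = 10426240684860.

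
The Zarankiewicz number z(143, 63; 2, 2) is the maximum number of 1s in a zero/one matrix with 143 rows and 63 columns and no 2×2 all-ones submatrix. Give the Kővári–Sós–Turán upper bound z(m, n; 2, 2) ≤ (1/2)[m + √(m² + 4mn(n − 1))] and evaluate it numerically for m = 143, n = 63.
z(143, 63; 2, 2) ≤ (1/2)[143 + √(143² + 4·143·63·62)] = (1/2)[143 + √2254681] = 822.2798

Kővári–Sós–Turán: let r_1, ..., r_143 be the row sums and z = Σ r_i the total number of 1s. Each pair of columns can share at most one row with both entries 1 (else a 2×2 all-ones block appears), so Σ_i C(r_i, 2) ≤ C(63, 2) = 1953. By convexity Σ_i C(r_i, 2) ≥ 143·C(z/143, 2) = z(z − 143)/(2·143), giving z² − 143z − 143·63·62 ≤ 0 and hence z ≤ (1/2)[143 + √(20449 + 4·558558)] = (1/2)[143 + √2254681] ≈ (1/2)(143 + 1501.5595) = 822.2798.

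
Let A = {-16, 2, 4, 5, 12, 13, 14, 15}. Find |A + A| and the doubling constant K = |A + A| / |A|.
K = |A + A| / |A| = 28/8 = 7/2

Enumerate A + A = {a + b : a, b ∈ A}. With |A| = 8, there are |A|^2 = 64 ordered sum pairs; collecting distinct values, A + A = {-32, -14, -12, -11, -4, -3, -2, -1, 4, 6, 7, 8, 9, 10, 14, 15, 16, 17, 18, 19, 20, 24, 25, 26, 27, 28, 29, 30}, so |A + A| = 28. Thus K = 28/8 = 7/2. For comparison, the minimum possible |A + A| over all 8-element sets is 2·8 − 1 = 15 (so min K = 15/8), attained only by arithmetic progressions.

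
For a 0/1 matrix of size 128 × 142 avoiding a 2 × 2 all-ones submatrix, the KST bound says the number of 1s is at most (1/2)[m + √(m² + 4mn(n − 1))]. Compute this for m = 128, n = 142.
z(128, 142; 2, 2) ≤ (1/2)[128 + √(128² + 4·128·142·141)] = (1/2)[128 + √10267648] = 1666.1585

Kővári–Sós–Turán: let r_1, ..., r_128 be the row sums and z = Σ r_i the total number of 1s. Each pair of columns can share at most one row with both entries 1 (else a 2×2 all-ones block appears), so Σ_i C(r_i, 2) ≤ C(142, 2) = 10011. By convexity Σ_i C(r_i, 2) ≥ 128·C(z/128, 2) = z(z − 128)/(2·128), giving z² − 128z − 128·142·141 ≤ 0 and hence z ≤ (1/2)[128 + √(16384 + 4·2562816)] = (1/2)[128 + √10267648] ≈ (1/2)(128 + 3204.3171) = 1666.1585.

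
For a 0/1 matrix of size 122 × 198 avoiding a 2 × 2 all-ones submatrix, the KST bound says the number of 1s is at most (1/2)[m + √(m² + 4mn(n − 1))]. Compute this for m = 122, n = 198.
z(122, 198; 2, 2) ≤ (1/2)[122 + √(122² + 4·122·198·197)] = (1/2)[122 + √19049812] = 2243.3045

Kővári–Sós–Turán: let r_1, ..., r_122 be the row sums and z = Σ r_i the total number of 1s. Each pair of columns can share at most one row with both entries 1 (else a 2×2 all-ones block appears), so Σ_i C(r_i, 2) ≤ C(198, 2) = 19503. By convexity Σ_i C(r_i, 2) ≥ 122·C(z/122, 2) = z(z − 122)/(2·122), giving z² − 122z − 122·198·197 ≤ 0 and hence z ≤ (1/2)[122 + √(14884 + 4·4758732)] = (1/2)[122 + √19049812] ≈ (1/2)(122 + 4364.609) = 2243.3045.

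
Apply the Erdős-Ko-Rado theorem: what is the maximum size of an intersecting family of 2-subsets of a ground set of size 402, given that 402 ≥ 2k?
max |F| = C(401, 1) = 401

Erdős-Ko-Rado (1961): when n ≥ 2k, max |F| = C(n−1, k−1). The bound is attained by the star {A : i ∈ A} for any fixed i ∈ [n]. Here C(402−1, 2−1) = C(401, 1) = 401.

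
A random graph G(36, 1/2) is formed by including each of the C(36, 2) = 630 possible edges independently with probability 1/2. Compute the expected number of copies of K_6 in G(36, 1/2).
E[# K_6] = C(36, 6) · (1/2)^C(6, 2) = 1947792 / 2^15 = 121737/2048 ≈ 59.441895

For each 6-subset S of vertices (there are C(36, 6) = 1947792 such S), let X_S = 1 if S induces a K_6 (all C(6, 2) = 15 edges present). Then P(X_S = 1) = (1/2)^15 = 1/32768. By linearity of expectation, E[# K_6] = C(36, 6) · (1/2)^15 = 1947792 / 32768 = 121737/2048 ≈ 59.441895.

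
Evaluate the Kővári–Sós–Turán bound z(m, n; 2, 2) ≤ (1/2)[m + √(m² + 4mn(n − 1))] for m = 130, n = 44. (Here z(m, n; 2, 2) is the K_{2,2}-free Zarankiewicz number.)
z(130, 44; 2, 2) ≤ (1/2)[130 + √(130² + 4·130·44·43)] = (1/2)[130 + √1000740] = 565.185

Kővári–Sós–Turán: let r_1, ..., r_130 be the row sums and z = Σ r_i the total number of 1s. Each pair of columns can share at most one row with both entries 1 (else a 2×2 all-ones block appears), so Σ_i C(r_i, 2) ≤ C(44, 2) = 946. By convexity Σ_i C(r_i, 2) ≥ 130·C(z/130, 2) = z(z − 130)/(2·130), giving z² − 130z − 130·44·43 ≤ 0 and hence z ≤ (1/2)[130 + √(16900 + 4·245960)] = (1/2)[130 + √1000740] ≈ (1/2)(130 + 1000.3699) = 565.185.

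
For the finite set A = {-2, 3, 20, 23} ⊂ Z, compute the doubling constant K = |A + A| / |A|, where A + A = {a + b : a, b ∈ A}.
K = |A + A| / |A| = 10/4 = 5/2

Enumerate A + A = {a + b : a, b ∈ A}. With |A| = 4, there are |A|^2 = 16 ordered sum pairs; collecting distinct values, A + A = {-4, 1, 6, 18, 21, 23, 26, 40, 43, 46}, so |A + A| = 10. Thus K = 10/4 = 5/2. For comparison, the minimum possible |A + A| over all 4-element sets is 2·4 − 1 = 7 (so min K = 7/4), attained only by arithmetic progressions.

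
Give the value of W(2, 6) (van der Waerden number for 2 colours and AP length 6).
W(2, 6) = 1132

W(2, 6) = 1132. The lower bound W(2, 6) > 1131 comes from an explicit good 2-colouring of [1, 1131]; the upper bound W(2, 6) ≤ 1132 was verified by exhaustive search over 2-colourings of [1, 1132].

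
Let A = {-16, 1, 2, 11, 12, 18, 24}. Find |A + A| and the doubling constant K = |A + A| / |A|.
K = |A + A| / |A| = 25/7

Enumerate A + A = {a + b : a, b ∈ A}. With |A| = 7, there are |A|^2 = 49 ordered sum pairs; collecting distinct values, A + A = {-32, -15, -14, -5, -4, 2, 3, 4, 8, 12, 13, 14, 19, 20, 22, 23, 24, 25, 26, 29, 30, 35, 36, 42, 48}, so |A + A| = 25. Thus K = 25/7. For comparison, the minimum possible |A + A| over all 7-element sets is 2·7 − 1 = 13 (so min K = 13/7), attained only by arithmetic progressions.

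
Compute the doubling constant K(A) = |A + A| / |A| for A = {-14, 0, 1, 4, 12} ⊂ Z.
K = |A + A| / |A| = 15/5 = 3

Enumerate A + A = {a + b : a, b ∈ A}. With |A| = 5, there are |A|^2 = 25 ordered sum pairs; collecting distinct values, A + A = {-28, -14, -13, -10, -2, 0, 1, 2, 4, 5, 8, 12, 13, 16, 24}, so |A + A| = 15. Thus K = 15/5 = 3. For comparison, the minimum possible |A + A| over all 5-element sets is 2·5 − 1 = 9 (so min K = 9/5), attained only by arithmetic progressions.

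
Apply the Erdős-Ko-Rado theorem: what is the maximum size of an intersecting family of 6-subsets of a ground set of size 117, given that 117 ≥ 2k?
max |F| = C(116, 5) = 160389488

Erdős-Ko-Rado (1961): when n ≥ 2k, max |F| = C(n−1, k−1). The bound is attained by the star {A : i ∈ A} for any fixed i ∈ [n]. Here C(117−1, 6−1) = C(116, 5) = 160389488.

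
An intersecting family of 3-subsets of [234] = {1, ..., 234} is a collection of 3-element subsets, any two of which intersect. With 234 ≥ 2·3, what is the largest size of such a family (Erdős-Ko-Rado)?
max |F| = C(233, 2) = 27028

Erdős-Ko-Rado (1961): when n ≥ 2k, max |F| = C(n−1, k−1). The bound is attained by the star {A : i ∈ A} for any fixed i ∈ [n]. Here C(234−1, 3−1) = C(233, 2) = 27028.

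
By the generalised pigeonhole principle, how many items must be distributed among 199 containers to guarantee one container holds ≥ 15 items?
n = (15 − 1)·199 + 1 = 2787

By the generalised pigeonhole principle, to guarantee some box contains ≥ r objects we need more than (r − 1) · k objects total. Threshold: n = (r − 1) · k + 1. With r = 15 and k = 199: n = 14 · 199 + 1 = 2786 + 1 = 2787. For n = 2786 = 14 · 199, we can put exactly 14 objects in every box, avoiding 15 in any single one — so 2787 is tight.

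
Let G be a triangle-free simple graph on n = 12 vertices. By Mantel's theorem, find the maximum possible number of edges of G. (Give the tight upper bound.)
ex(12, K_3) = ⌊12^2/4⌋ = 36

Mantel (1907): a triangle-free graph on n vertices has at most ⌊n^2/4⌋ edges, with equality for the complete bipartite graph K_{⌊n/2⌋, ⌈n/2⌉}. For n = 12: ⌊12^2/4⌋ = ⌊144/4⌋ = 36. The extremal graph is K_{6, 6}, which has 6·6 = 36 edges.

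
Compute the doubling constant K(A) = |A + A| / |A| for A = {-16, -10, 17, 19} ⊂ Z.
K = |A + A| / |A| = 10/4 = 5/2

Enumerate A + A = {a + b : a, b ∈ A}. With |A| = 4, there are |A|^2 = 16 ordered sum pairs; collecting distinct values, A + A = {-32, -26, -20, 1, 3, 7, 9, 34, 36, 38}, so |A + A| = 10. Thus K = 10/4 = 5/2. For comparison, the minimum possible |A + A| over all 4-element sets is 2·4 − 1 = 7 (so min K = 7/4), attained only by arithmetic progressions.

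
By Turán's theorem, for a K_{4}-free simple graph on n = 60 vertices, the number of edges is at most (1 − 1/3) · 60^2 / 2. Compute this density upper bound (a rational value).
Turán density bound = (2/3) · 60^2/2 = 1200

Turán's theorem: ex(n, K_{r+1}) is achieved by the complete r-partite Turán graph T(n, r) with parts as balanced as possible, and is at most (1 − 1/r) · n^2/2. For r = 3, n = 60: the density bound is (2/3) · 3600/2 = 1200. Since 3 ∣ 60, the Turán graph T(60, 3) has parts of equal size 20, and its edge count e(T(60, 3)) = 1200 attains the density bound exactly.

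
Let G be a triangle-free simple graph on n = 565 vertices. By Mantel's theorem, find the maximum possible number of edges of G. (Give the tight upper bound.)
ex(565, K_3) = ⌊565^2/4⌋ = 79806

Mantel (1907): a triangle-free graph on n vertices has at most ⌊n^2/4⌋ edges, with equality for the complete bipartite graph K_{⌊n/2⌋, ⌈n/2⌉}. For n = 565: ⌊565^2/4⌋ = ⌊319225/4⌋ = 79806. The extremal graph is K_{282, 283}, which has 282·283 = 79806 edges.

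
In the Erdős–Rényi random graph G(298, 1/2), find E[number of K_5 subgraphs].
E[# K_5] = C(298, 5) · (1/2)^C(5, 2) = 18934442604 / 2^10 = 4733610651/256 ≈ 18490666.605469

For each 5-subset S of vertices (there are C(298, 5) = 18934442604 such S), let X_S = 1 if S induces a K_5 (all C(5, 2) = 10 edges present). Then P(X_S = 1) = (1/2)^10 = 1/1024. By linearity of expectation, E[# K_5] = C(298, 5) · (1/2)^10 = 18934442604 / 1024 = 4733610651/256 ≈ 18490666.605469.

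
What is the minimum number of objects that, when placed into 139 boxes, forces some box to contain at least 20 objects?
n = (20 − 1)·139 + 1 = 2642

By the generalised pigeonhole principle, to guarantee some box contains ≥ r objects we need more than (r − 1) · k objects total. Threshold: n = (r − 1) · k + 1. With r = 20 and k = 139: n = 19 · 139 + 1 = 2641 + 1 = 2642. For n = 2641 = 19 · 139, we can put exactly 19 objects in every box, avoiding 20 in any single one — so 2642 is tight.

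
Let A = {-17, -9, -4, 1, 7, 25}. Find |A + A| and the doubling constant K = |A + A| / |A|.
K = |A + A| / |A| = 19/6

Enumerate A + A = {a + b : a, b ∈ A}. With |A| = 6, there are |A|^2 = 36 ordered sum pairs; collecting distinct values, A + A = {-34, -26, -21, -18, -16, -13, -10, -8, -3, -2, 2, 3, 8, 14, 16, 21, 26, 32, 50}, so |A + A| = 19. Thus K = 19/6. For comparison, the minimum possible |A + A| over all 6-element sets is 2·6 − 1 = 11 (so min K = 11/6), attained only by arithmetic progressions.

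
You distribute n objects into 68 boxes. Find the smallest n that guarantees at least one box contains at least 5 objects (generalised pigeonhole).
n = (5 − 1)·68 + 1 = 273

By the generalised pigeonhole principle, to guarantee some box contains ≥ r objects we need more than (r − 1) · k objects total. Threshold: n = (r − 1) · k + 1. With r = 5 and k = 68: n = 4 · 68 + 1 = 272 + 1 = 273. For n = 272 = 4 · 68, we can put exactly 4 objects in every box, avoiding 5 in any single one — so 273 is tight.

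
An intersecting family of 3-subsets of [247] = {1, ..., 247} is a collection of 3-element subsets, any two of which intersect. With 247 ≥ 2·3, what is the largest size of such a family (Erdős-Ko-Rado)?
max |F| = C(246, 2) = 30135

The Erdős-Ko-Rado theorem states: for n ≥ 2k, an intersecting family of k-subsets of an n-element set has size at most C(n − 1, k − 1), with equality for 'star' families {A ⊆ [n] : |A| = k, i ∈ A} (fix an element i). For n = 247, k = 3: C(246, 2) = 30135.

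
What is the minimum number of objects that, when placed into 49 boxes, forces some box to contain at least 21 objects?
n = (21 − 1)·49 + 1 = 981

By the generalised pigeonhole principle, to guarantee some box contains ≥ r objects we need more than (r − 1) · k objects total. Threshold: n = (r − 1) · k + 1. With r = 21 and k = 49: n = 20 · 49 + 1 = 980 + 1 = 981. For n = 980 = 20 · 49, we can put exactly 20 objects in every box, avoiding 21 in any single one — so 981 is tight.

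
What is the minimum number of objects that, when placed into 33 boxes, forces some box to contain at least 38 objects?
n = (38 − 1)·33 + 1 = 1222

By the generalised pigeonhole principle, to guarantee some box contains ≥ r objects we need more than (r − 1) · k objects total. Threshold: n = (r − 1) · k + 1. With r = 38 and k = 33: n = 37 · 33 + 1 = 1221 + 1 = 1222. For n = 1221 = 37 · 33, we can put exactly 37 objects in every box, avoiding 38 in any single one — so 1222 is tight.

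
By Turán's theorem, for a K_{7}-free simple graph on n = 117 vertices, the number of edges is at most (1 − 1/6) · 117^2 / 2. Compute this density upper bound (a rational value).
Turán density bound = (5/6) · 117^2/2 = 22815/4 ≈ 5703.75

Turán's theorem: ex(n, K_{r+1}) is achieved by the complete r-partite Turán graph T(n, r) with parts as balanced as possible, and is at most (1 − 1/r) · n^2/2. For r = 6, n = 117: the density bound is (5/6) · 13689/2 = 22815/4 ≈ 5703.75. The integer-valued extremum is e(T(117, 6)) = 5703, which is strictly less than the density bound 22815/4 since 6 ∤ 117 (the parts of T(117, 6) cannot all be equal).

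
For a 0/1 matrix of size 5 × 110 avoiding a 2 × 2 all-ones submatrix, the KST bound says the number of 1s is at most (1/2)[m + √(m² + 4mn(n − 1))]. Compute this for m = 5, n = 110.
z(5, 110; 2, 2) ≤ (1/2)[5 + √(5² + 4·5·110·109)] = (1/2)[5 + √239825] = 247.3597

Kővári–Sós–Turán: let r_1, ..., r_5 be the row sums and z = Σ r_i the total number of 1s. Each pair of columns can share at most one row with both entries 1 (else a 2×2 all-ones block appears), so Σ_i C(r_i, 2) ≤ C(110, 2) = 5995. By convexity Σ_i C(r_i, 2) ≥ 5·C(z/5, 2) = z(z − 5)/(2·5), giving z² − 5z − 5·110·109 ≤ 0 and hence z ≤ (1/2)[5 + √(25 + 4·59950)] = (1/2)[5 + √239825] ≈ (1/2)(5 + 489.7193) = 247.3597.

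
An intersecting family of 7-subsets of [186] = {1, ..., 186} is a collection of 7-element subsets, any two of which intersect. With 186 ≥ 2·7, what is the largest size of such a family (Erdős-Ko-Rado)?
max |F| = C(185, 6) = 51301564860

Erdős-Ko-Rado (1961): when n ≥ 2k, max |F| = C(n−1, k−1). The bound is attained by the star {A : i ∈ A} for any fixed i ∈ [n]. Here C(186−1, 7−1) = C(185, 6) = 51301564860.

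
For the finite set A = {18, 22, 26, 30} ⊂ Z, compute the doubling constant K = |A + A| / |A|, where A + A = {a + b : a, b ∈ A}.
K = |A + A| / |A| = 7/4

Enumerate A + A = {a + b : a, b ∈ A}. With |A| = 4, there are |A|^2 = 16 ordered sum pairs; collecting distinct values, A + A = {36, 40, 44, 48, 52, 56, 60}, so |A + A| = 7. Thus K = 7/4. Here |A + A| = 2|A| − 1 = 7, the minimum possible — so K = 7/4 is minimal, which holds iff A is an arithmetic progression.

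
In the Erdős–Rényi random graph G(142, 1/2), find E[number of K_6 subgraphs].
E[# K_6] = C(142, 6) · (1/2)^C(6, 2) = 10230985051 / 2^15 ≈ 312224.885590

For each 6-subset S of vertices (there are C(142, 6) = 10230985051 such S), let X_S = 1 if S induces a K_6 (all C(6, 2) = 15 edges present). Then P(X_S = 1) = (1/2)^15 = 1/32768. By linearity of expectation, E[# K_6] = C(142, 6) · (1/2)^15 = 10230985051 / 32768 ≈ 312224.885590.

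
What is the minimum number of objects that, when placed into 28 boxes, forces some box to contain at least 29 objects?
n = (29 − 1)·28 + 1 = 785

By the generalised pigeonhole principle, to guarantee some box contains ≥ r objects we need more than (r − 1) · k objects total. Threshold: n = (r − 1) · k + 1. With r = 29 and k = 28: n = 28 · 28 + 1 = 784 + 1 = 785. For n = 784 = 28 · 28, we can put exactly 28 objects in every box, avoiding 29 in any single one — so 785 is tight.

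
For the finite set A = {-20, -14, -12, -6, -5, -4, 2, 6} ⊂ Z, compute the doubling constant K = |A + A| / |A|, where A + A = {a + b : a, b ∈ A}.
K = |A + A| / |A| = 28/8 = 7/2

Enumerate A + A = {a + b : a, b ∈ A}. With |A| = 8, there are |A|^2 = 64 ordered sum pairs; collecting distinct values, A + A = {-40, -34, -32, -28, -26, -25, -24, -20, -19, -18, -17, -16, -14, -12, -11, -10, -9, -8, -6, -4, -3, -2, 0, 1, 2, 4, 8, 12}, so |A + A| = 28. Thus K = 28/8 = 7/2. For comparison, the minimum possible |A + A| over all 8-element sets is 2·8 − 1 = 15 (so min K = 15/8), attained only by arithmetic progressions.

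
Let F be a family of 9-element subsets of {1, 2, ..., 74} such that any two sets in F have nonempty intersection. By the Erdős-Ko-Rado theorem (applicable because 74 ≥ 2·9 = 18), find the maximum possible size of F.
max |F| = C(73, 8) = 13442126049

Erdős-Ko-Rado (1961): when n ≥ 2k, max |F| = C(n−1, k−1). The bound is attained by the star {A : i ∈ A} for any fixed i ∈ [n]. Here C(74−1, 9−1) = C(73, 8) = 13442126049.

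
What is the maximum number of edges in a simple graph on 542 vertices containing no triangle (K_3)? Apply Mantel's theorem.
ex(542, K_3) = ⌊542^2/4⌋ = 73441

Mantel (1907): a triangle-free graph on n vertices has at most ⌊n^2/4⌋ edges, with equality for the complete bipartite graph K_{⌊n/2⌋, ⌈n/2⌉}. For n = 542: ⌊542^2/4⌋ = ⌊293764/4⌋ = 73441. The extremal graph is K_{271, 271}, which has 271·271 = 73441 edges.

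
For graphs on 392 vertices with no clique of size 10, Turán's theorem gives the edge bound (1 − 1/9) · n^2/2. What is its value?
Turán density bound = (8/9) · 392^2/2 = 614656/9 ≈ 68295.1111

Turán's theorem: ex(n, K_{r+1}) is achieved by the complete r-partite Turán graph T(n, r) with parts as balanced as possible, and is at most (1 − 1/r) · n^2/2. For r = 9, n = 392: the density bound is (8/9) · 153664/2 = 614656/9 ≈ 68295.1111. The integer-valued extremum is e(T(392, 9)) = 68294, which is strictly less than the density bound 614656/9 since 9 ∤ 392 (the parts of T(392, 9) cannot all be equal).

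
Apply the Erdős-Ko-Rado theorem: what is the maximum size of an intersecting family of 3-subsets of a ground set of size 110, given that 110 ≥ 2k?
max |F| = C(109, 2) = 5886

Erdős-Ko-Rado (1961): when n ≥ 2k, max |F| = C(n−1, k−1). The bound is attained by the star {A : i ∈ A} for any fixed i ∈ [n]. Here C(110−1, 3−1) = C(109, 2) = 5886.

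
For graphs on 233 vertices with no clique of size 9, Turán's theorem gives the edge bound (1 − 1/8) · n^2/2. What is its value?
Turán density bound = (7/8) · 233^2/2 = 380023/16 ≈ 23751.4375

Turán's theorem: ex(n, K_{r+1}) is achieved by the complete r-partite Turán graph T(n, r) with parts as balanced as possible, and is at most (1 − 1/r) · n^2/2. For r = 8, n = 233: the density bound is (7/8) · 54289/2 = 380023/16 ≈ 23751.4375. The integer-valued extremum is e(T(233, 8)) = 23751, which is strictly less than the density bound 380023/16 since 8 ∤ 233 (the parts of T(233, 8) cannot all be equal).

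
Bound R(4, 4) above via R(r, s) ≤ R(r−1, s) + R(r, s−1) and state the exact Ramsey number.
R(4, 4) ≤ R(3, 4) + R(4, 3) = 9 + 9 = 18; exact value R(4, 4) = 18.

The Erdős–Szekeres recurrence R(r, s) ≤ R(r−1, s) + R(r, s−1) applied to (r, s) = (4, 4) gives
  R(4, 4) ≤ R(3, 4) + R(4, 3) = 9 + 9 = 18.
(Recall R(2, k) = k and R is symmetric.) Here the recurrence bound is tight: a matching lower-bound construction on K_{17} shows R(4, 4) > 17, so R(4, 4) = 18 exactly.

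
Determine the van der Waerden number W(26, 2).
W(26, 2) = 26 + 1 = 27

A 2-term AP is any pair of integers, so a monochromatic 2-AP exists iff some colour is used at least twice. With 26 colours, the colouring i ↦ i on {1, ..., 26} uses each colour once, avoiding any monochromatic pair, so W(26, 2) > 26. For {1, ..., 27}, pigeonhole forces two integers of the same colour, which form a monochromatic 2-AP. Hence W(26, 2) = 27.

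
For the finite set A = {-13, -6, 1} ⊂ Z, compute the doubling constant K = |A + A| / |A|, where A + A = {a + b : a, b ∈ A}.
K = |A + A| / |A| = 5/3

Enumerate A + A = {a + b : a, b ∈ A}. With |A| = 3, there are |A|^2 = 9 ordered sum pairs; collecting distinct values, A + A = {-26, -19, -12, -5, 2}, so |A + A| = 5. Thus K = 5/3. Here |A + A| = 2|A| − 1 = 5, the minimum possible — so K = 5/3 is minimal, which holds iff A is an arithmetic progression.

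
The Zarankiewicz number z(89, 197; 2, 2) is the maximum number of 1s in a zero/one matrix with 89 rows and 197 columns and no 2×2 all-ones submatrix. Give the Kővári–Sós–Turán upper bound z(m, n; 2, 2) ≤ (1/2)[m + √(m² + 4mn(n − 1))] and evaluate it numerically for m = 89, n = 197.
z(89, 197; 2, 2) ≤ (1/2)[89 + √(89² + 4·89·197·196)] = (1/2)[89 + √13753793] = 1898.8053

Kővári–Sós–Turán: let r_1, ..., r_89 be the row sums and z = Σ r_i the total number of 1s. Each pair of columns can share at most one row with both entries 1 (else a 2×2 all-ones block appears), so Σ_i C(r_i, 2) ≤ C(197, 2) = 19306. By convexity Σ_i C(r_i, 2) ≥ 89·C(z/89, 2) = z(z − 89)/(2·89), giving z² − 89z − 89·197·196 ≤ 0 and hence z ≤ (1/2)[89 + √(7921 + 4·3436468)] = (1/2)[89 + √13753793] ≈ (1/2)(89 + 3708.6107) = 1898.8053.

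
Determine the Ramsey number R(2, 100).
R(2, 100) = 100

R(2, k) = k for all k ≥ 2: in a 2-colouring of K_k, either some edge is red (a red K_2) or all edges are blue (a blue K_k). And K_{99} coloured all-blue has no blue K_100, so R(2, 100) > 99. Hence R(2, 100) = 100.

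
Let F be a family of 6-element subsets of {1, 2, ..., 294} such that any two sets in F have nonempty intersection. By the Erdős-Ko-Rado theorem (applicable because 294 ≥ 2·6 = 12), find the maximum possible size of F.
max |F| = C(293, 5) = 17388337273

Erdős-Ko-Rado (1961): when n ≥ 2k, max |F| = C(n−1, k−1). The bound is attained by the star {A : i ∈ A} for any fixed i ∈ [n]. Here C(294−1, 6−1) = C(293, 5) = 17388337273.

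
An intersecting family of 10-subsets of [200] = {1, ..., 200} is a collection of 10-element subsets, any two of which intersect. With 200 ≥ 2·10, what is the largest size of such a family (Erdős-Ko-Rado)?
max |F| = C(199, 9) = 1122550215450664

The Erdős-Ko-Rado theorem states: for n ≥ 2k, an intersecting family of k-subsets of an n-element set has size at most C(n − 1, k − 1), with equality for 'star' families {A ⊆ [n] : |A| = k, i ∈ A} (fix an element i). For n = 200, k = 10: C(199, 9) = 1122550215450664.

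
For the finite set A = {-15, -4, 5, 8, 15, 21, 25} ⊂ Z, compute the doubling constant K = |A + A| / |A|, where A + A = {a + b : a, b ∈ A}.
K = |A + A| / |A| = 26/7

Enumerate A + A = {a + b : a, b ∈ A}. With |A| = 7, there are |A|^2 = 49 ordered sum pairs; collecting distinct values, A + A = {-30, -19, -10, -8, -7, 0, 1, 4, 6, 10, 11, 13, 16, 17, 20, 21, 23, 26, 29, 30, 33, 36, 40, 42, 46, 50}, so |A + A| = 26. Thus K = 26/7. For comparison, the minimum possible |A + A| over all 7-element sets is 2·7 − 1 = 13 (so min K = 13/7), attained only by arithmetic progressions.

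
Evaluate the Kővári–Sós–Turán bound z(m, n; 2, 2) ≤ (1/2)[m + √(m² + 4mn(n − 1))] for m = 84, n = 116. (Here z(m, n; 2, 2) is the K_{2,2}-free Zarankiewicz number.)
z(84, 116; 2, 2) ≤ (1/2)[84 + √(84² + 4·84·116·115)] = (1/2)[84 + √4489296] = 1101.3979

Kővári–Sós–Turán: let r_1, ..., r_84 be the row sums and z = Σ r_i the total number of 1s. Each pair of columns can share at most one row with both entries 1 (else a 2×2 all-ones block appears), so Σ_i C(r_i, 2) ≤ C(116, 2) = 6670. By convexity Σ_i C(r_i, 2) ≥ 84·C(z/84, 2) = z(z − 84)/(2·84), giving z² − 84z − 84·116·115 ≤ 0 and hence z ≤ (1/2)[84 + √(7056 + 4·1120560)] = (1/2)[84 + √4489296] ≈ (1/2)(84 + 2118.7959) = 1101.3979.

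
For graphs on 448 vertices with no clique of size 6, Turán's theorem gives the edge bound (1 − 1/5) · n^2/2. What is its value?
Turán density bound = (4/5) · 448^2/2 = 401408/5 ≈ 80281.6

Turán's theorem: ex(n, K_{r+1}) is achieved by the complete r-partite Turán graph T(n, r) with parts as balanced as possible, and is at most (1 − 1/r) · n^2/2. For r = 5, n = 448: the density bound is (4/5) · 200704/2 = 401408/5 ≈ 80281.6. The integer-valued extremum is e(T(448, 5)) = 80281, which is strictly less than the density bound 401408/5 since 5 ∤ 448 (the parts of T(448, 5) cannot all be equal).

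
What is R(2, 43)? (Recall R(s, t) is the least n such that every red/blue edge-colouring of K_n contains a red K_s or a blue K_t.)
R(2, 43) = 43

R(2, k) = k for all k ≥ 2: in a 2-colouring of K_k, either some edge is red (a red K_2) or all edges are blue (a blue K_k). And K_{42} coloured all-blue has no blue K_43, so R(2, 43) > 42. Hence R(2, 43) = 43.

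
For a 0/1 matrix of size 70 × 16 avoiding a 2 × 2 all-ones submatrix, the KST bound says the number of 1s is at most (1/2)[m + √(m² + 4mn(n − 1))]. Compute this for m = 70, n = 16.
z(70, 16; 2, 2) ≤ (1/2)[70 + √(70² + 4·70·16·15)] = (1/2)[70 + √72100] = 169.2572

Kővári–Sós–Turán: let r_1, ..., r_70 be the row sums and z = Σ r_i the total number of 1s. Each pair of columns can share at most one row with both entries 1 (else a 2×2 all-ones block appears), so Σ_i C(r_i, 2) ≤ C(16, 2) = 120. By convexity Σ_i C(r_i, 2) ≥ 70·C(z/70, 2) = z(z − 70)/(2·70), giving z² − 70z − 70·16·15 ≤ 0 and hence z ≤ (1/2)[70 + √(4900 + 4·16800)] = (1/2)[70 + √72100] ≈ (1/2)(70 + 268.5144) = 169.2572.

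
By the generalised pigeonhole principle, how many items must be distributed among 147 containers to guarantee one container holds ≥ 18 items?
n = (18 − 1)·147 + 1 = 2500

By the generalised pigeonhole principle, to guarantee some box contains ≥ r objects we need more than (r − 1) · k objects total. Threshold: n = (r − 1) · k + 1. With r = 18 and k = 147: n = 17 · 147 + 1 = 2499 + 1 = 2500. For n = 2499 = 17 · 147, we can put exactly 17 objects in every box, avoiding 18 in any single one — so 2500 is tight.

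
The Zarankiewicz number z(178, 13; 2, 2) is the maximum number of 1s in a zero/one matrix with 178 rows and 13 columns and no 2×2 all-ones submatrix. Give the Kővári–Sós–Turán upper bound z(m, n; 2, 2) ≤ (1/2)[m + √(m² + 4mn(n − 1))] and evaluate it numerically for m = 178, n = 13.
z(178, 13; 2, 2) ≤ (1/2)[178 + √(178² + 4·178·13·12)] = (1/2)[178 + √142756] = 277.9153

Kővári–Sós–Turán: let r_1, ..., r_178 be the row sums and z = Σ r_i the total number of 1s. Each pair of columns can share at most one row with both entries 1 (else a 2×2 all-ones block appears), so Σ_i C(r_i, 2) ≤ C(13, 2) = 78. By convexity Σ_i C(r_i, 2) ≥ 178·C(z/178, 2) = z(z − 178)/(2·178), giving z² − 178z − 178·13·12 ≤ 0 and hence z ≤ (1/2)[178 + √(31684 + 4·27768)] = (1/2)[178 + √142756] ≈ (1/2)(178 + 377.8306) = 277.9153.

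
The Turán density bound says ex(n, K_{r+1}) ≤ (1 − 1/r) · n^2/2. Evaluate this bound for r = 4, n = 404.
Turán density bound = (3/4) · 404^2/2 = 61206

Turán's theorem: ex(n, K_{r+1}) is achieved by the complete r-partite Turán graph T(n, r) with parts as balanced as possible, and is at most (1 − 1/r) · n^2/2. For r = 4, n = 404: the density bound is (3/4) · 163216/2 = 61206. Since 4 ∣ 404, the Turán graph T(404, 4) has parts of equal size 101, and its edge count e(T(404, 4)) = 61206 attains the density bound exactly.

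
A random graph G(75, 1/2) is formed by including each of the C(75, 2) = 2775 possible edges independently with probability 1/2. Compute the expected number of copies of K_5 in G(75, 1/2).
E[# K_5] = C(75, 5) · (1/2)^C(5, 2) = 17259390 / 2^10 = 8629695/512 ≈ 16854.873047

For each 5-subset S of vertices (there are C(75, 5) = 17259390 such S), let X_S = 1 if S induces a K_5 (all C(5, 2) = 10 edges present). Then P(X_S = 1) = (1/2)^10 = 1/1024. By linearity of expectation, E[# K_5] = C(75, 5) · (1/2)^10 = 17259390 / 1024 = 8629695/512 ≈ 16854.873047.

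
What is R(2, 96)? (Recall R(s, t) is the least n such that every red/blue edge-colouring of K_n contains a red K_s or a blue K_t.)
R(2, 96) = 96

R(2, k) = k for all k ≥ 2: in a 2-colouring of K_k, either some edge is red (a red K_2) or all edges are blue (a blue K_k). And K_{95} coloured all-blue has no blue K_96, so R(2, 96) > 95. Hence R(2, 96) = 96.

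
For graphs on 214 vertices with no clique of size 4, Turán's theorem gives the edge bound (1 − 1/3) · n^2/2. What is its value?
Turán density bound = (2/3) · 214^2/2 = 45796/3 ≈ 15265.3333

Turán's theorem: ex(n, K_{r+1}) is achieved by the complete r-partite Turán graph T(n, r) with parts as balanced as possible, and is at most (1 − 1/r) · n^2/2. For r = 3, n = 214: the density bound is (2/3) · 45796/2 = 45796/3 ≈ 15265.3333. The integer-valued extremum is e(T(214, 3)) = 15265, which is strictly less than the density bound 45796/3 since 3 ∤ 214 (the parts of T(214, 3) cannot all be equal).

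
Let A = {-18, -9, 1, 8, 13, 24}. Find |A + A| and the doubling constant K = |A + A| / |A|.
K = |A + A| / |A| = 21/6 = 7/2

Enumerate A + A = {a + b : a, b ∈ A}. With |A| = 6, there are |A|^2 = 36 ordered sum pairs; collecting distinct values, A + A = {-36, -27, -18, -17, -10, -8, -5, -1, 2, 4, 6, 9, 14, 15, 16, 21, 25, 26, 32, 37, 48}, so |A + A| = 21. Thus K = 21/6 = 7/2. For comparison, the minimum possible |A + A| over all 6-element sets is 2·6 − 1 = 11 (so min K = 11/6), attained only by arithmetic progressions.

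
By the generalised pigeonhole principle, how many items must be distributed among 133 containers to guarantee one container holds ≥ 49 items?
n = (49 − 1)·133 + 1 = 6385

By the generalised pigeonhole principle, to guarantee some box contains ≥ r objects we need more than (r − 1) · k objects total. Threshold: n = (r − 1) · k + 1. With r = 49 and k = 133: n = 48 · 133 + 1 = 6384 + 1 = 6385. For n = 6384 = 48 · 133, we can put exactly 48 objects in every box, avoiding 49 in any single one — so 6385 is tight.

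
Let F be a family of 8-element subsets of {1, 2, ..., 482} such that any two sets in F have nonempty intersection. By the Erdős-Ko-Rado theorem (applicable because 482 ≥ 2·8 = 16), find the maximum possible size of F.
max |F| = C(481, 7) = 1131196697950800

The Erdős-Ko-Rado theorem states: for n ≥ 2k, an intersecting family of k-subsets of an n-element set has size at most C(n − 1, k − 1), with equality for 'star' families {A ⊆ [n] : |A| = k, i ∈ A} (fix an element i). For n = 482, k = 8: C(481, 7) = 1131196697950800.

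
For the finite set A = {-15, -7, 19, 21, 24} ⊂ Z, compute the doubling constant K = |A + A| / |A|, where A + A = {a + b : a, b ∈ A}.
K = |A + A| / |A| = 15/5 = 3

Enumerate A + A = {a + b : a, b ∈ A}. With |A| = 5, there are |A|^2 = 25 ordered sum pairs; collecting distinct values, A + A = {-30, -22, -14, 4, 6, 9, 12, 14, 17, 38, 40, 42, 43, 45, 48}, so |A + A| = 15. Thus K = 15/5 = 3. For comparison, the minimum possible |A + A| over all 5-element sets is 2·5 − 1 = 9 (so min K = 9/5), attained only by arithmetic progressions.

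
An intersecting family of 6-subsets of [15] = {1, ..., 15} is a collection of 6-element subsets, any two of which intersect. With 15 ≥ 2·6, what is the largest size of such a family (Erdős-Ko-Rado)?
max |F| = C(14, 5) = 2002

Erdős-Ko-Rado (1961): when n ≥ 2k, max |F| = C(n−1, k−1). The bound is attained by the star {A : i ∈ A} for any fixed i ∈ [n]. Here C(15−1, 6−1) = C(14, 5) = 2002.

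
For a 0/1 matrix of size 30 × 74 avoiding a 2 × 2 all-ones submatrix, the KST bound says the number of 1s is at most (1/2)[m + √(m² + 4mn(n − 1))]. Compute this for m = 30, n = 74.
z(30, 74; 2, 2) ≤ (1/2)[30 + √(30² + 4·30·74·73)] = (1/2)[30 + √649140] = 417.8461

Kővári–Sós–Turán: let r_1, ..., r_30 be the row sums and z = Σ r_i the total number of 1s. Each pair of columns can share at most one row with both entries 1 (else a 2×2 all-ones block appears), so Σ_i C(r_i, 2) ≤ C(74, 2) = 2701. By convexity Σ_i C(r_i, 2) ≥ 30·C(z/30, 2) = z(z − 30)/(2·30), giving z² − 30z − 30·74·73 ≤ 0 and hence z ≤ (1/2)[30 + √(900 + 4·162060)] = (1/2)[30 + √649140] ≈ (1/2)(30 + 805.6922) = 417.8461.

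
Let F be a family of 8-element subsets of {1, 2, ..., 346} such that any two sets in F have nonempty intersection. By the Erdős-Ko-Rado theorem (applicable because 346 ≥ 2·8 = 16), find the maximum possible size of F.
max |F| = C(345, 7) = 108567596033820

The Erdős-Ko-Rado theorem states: for n ≥ 2k, an intersecting family of k-subsets of an n-element set has size at most C(n − 1, k − 1), with equality for 'star' families {A ⊆ [n] : |A| = k, i ∈ A} (fix an element i). For n = 346, k = 8: C(345, 7) = 108567596033820.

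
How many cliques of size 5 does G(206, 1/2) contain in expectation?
E[# K_5] = C(206, 5) · (1/2)^C(5, 2) = 2943861746 / 2^10 = 1471930873/512 ≈ 2874864.986328

For each 5-subset S of vertices (there are C(206, 5) = 2943861746 such S), let X_S = 1 if S induces a K_5 (all C(5, 2) = 10 edges present). Then P(X_S = 1) = (1/2)^10 = 1/1024. By linearity of expectation, E[# K_5] = C(206, 5) · (1/2)^10 = 2943861746 / 1024 = 1471930873/512 ≈ 2874864.986328.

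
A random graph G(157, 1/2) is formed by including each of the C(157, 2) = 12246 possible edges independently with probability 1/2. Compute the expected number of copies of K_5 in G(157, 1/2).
E[# K_5] = C(157, 5) · (1/2)^C(5, 2) = 745395651 / 2^10 ≈ 727925.440430

For each 5-subset S of vertices (there are C(157, 5) = 745395651 such S), let X_S = 1 if S induces a K_5 (all C(5, 2) = 10 edges present). Then P(X_S = 1) = (1/2)^10 = 1/1024. By linearity of expectation, E[# K_5] = C(157, 5) · (1/2)^10 = 745395651 / 1024 ≈ 727925.440430.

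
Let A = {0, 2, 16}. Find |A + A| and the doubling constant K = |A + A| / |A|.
K = |A + A| / |A| = 6/3 = 2

Enumerate A + A = {a + b : a, b ∈ A}. With |A| = 3, there are |A|^2 = 9 ordered sum pairs; collecting distinct values, A + A = {0, 2, 4, 16, 18, 32}, so |A + A| = 6. Thus K = 6/3 = 2. For comparison, the minimum possible |A + A| over all 3-element sets is 2·3 − 1 = 5 (so min K = 5/3), attained only by arithmetic progressions.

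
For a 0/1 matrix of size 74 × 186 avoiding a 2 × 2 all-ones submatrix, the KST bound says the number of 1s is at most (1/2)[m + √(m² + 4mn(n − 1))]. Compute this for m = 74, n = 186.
z(74, 186; 2, 2) ≤ (1/2)[74 + √(74² + 4·74·186·185)] = (1/2)[74 + √10190836] = 1633.1544

Kővári–Sós–Turán: let r_1, ..., r_74 be the row sums and z = Σ r_i the total number of 1s. Each pair of columns can share at most one row with both entries 1 (else a 2×2 all-ones block appears), so Σ_i C(r_i, 2) ≤ C(186, 2) = 17205. By convexity Σ_i C(r_i, 2) ≥ 74·C(z/74, 2) = z(z − 74)/(2·74), giving z² − 74z − 74·186·185 ≤ 0 and hence z ≤ (1/2)[74 + √(5476 + 4·2546340)] = (1/2)[74 + √10190836] ≈ (1/2)(74 + 3192.3089) = 1633.1544.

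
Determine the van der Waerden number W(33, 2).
W(33, 2) = 33 + 1 = 34

A 2-term AP is any pair of integers, so a monochromatic 2-AP exists iff some colour is used at least twice. With 33 colours, the colouring i ↦ i on {1, ..., 33} uses each colour once, avoiding any monochromatic pair, so W(33, 2) > 33. For {1, ..., 34}, pigeonhole forces two integers of the same colour, which form a monochromatic 2-AP. Hence W(33, 2) = 34.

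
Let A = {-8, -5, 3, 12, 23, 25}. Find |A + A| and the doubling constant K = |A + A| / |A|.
K = |A + A| / |A| = 20/6 = 10/3

Enumerate A + A = {a + b : a, b ∈ A}. With |A| = 6, there are |A|^2 = 36 ordered sum pairs; collecting distinct values, A + A = {-16, -13, -10, -5, -2, 4, 6, 7, 15, 17, 18, 20, 24, 26, 28, 35, 37, 46, 48, 50}, so |A + A| = 20. Thus K = 20/6 = 10/3. For comparison, the minimum possible |A + A| over all 6-element sets is 2·6 − 1 = 11 (so min K = 11/6), attained only by arithmetic progressions.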